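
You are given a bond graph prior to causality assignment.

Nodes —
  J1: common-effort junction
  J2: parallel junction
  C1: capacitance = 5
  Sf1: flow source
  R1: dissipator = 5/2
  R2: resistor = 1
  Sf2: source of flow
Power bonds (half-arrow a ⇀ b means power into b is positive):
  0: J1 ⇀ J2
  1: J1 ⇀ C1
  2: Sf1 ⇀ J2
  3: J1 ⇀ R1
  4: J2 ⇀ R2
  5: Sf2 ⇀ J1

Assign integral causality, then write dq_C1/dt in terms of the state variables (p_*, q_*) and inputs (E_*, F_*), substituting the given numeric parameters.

dq_C1/dt = F_Sf1 + F_Sf2 - 7*q_C1/25

bond 2 →Sf1  (source Sf1 imposes f)
bond 5 →Sf2  (Sf2: flow source, stroke at near end)
bond 1 →J1  (C1: C, integral causality)
bond 0 →J2  (J1 effort already set via bond 1)
bond 3 →R1  (J1 effort already set via bond 1)
bond 4 →R2  (J2 effort already set via bond 0)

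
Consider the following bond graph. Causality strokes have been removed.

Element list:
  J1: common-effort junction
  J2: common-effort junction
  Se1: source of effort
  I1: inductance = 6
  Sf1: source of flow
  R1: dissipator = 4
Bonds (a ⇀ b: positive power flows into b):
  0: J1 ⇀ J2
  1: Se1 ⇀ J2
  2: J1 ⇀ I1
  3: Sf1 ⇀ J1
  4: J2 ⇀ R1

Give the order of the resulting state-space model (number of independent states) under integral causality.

1  (I1 all integral)

#1 stroke→J2  (source Se1 imposes e)
#3 stroke→Sf1  (source Sf1 imposes f)
#0 stroke→J1  (common-e at J2 fixed by 1)
#4 stroke→R1  (J2 effort already set via bond 1)
#2 stroke→I1  (J1 effort already set via bond 0)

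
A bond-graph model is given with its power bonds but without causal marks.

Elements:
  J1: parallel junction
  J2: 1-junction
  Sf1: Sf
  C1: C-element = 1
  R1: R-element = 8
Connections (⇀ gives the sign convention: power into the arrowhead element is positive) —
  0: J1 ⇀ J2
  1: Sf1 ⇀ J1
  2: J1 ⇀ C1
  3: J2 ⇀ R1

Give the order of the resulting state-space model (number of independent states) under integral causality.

β1 stroke→Sf1  (Sf1: flow source, stroke at near end)
β2 stroke→J1  (C1 integral (e out))
β0 stroke→J2  (J1: bond 2 brought effort, rest push out)
β3 stroke→R1  (only one flow-in slot at J2)

1  (C1 all integral)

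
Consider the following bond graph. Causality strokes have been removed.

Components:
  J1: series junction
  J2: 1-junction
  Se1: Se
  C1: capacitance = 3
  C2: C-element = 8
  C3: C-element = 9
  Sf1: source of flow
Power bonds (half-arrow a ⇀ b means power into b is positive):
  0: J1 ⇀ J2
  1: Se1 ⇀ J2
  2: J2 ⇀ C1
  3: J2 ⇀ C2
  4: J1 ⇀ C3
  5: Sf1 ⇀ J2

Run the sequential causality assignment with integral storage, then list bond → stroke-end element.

#1 →J2  (Se1 (Se) sets effort on bond)
#5 →Sf1  (Sf1: flow source, stroke at near end)
#0 →J2  (J2: bond 5 brought flow, rest push out)
#2 →J2  (J2: bond 5 brought flow, rest push out)
#3 →J2  (1-jn J2 has f-setter on 5)
#4 →J1  (common-f at J1 fixed by 0)

#0 →J2
#1 →J2
#2 →J2
#3 →J2
#4 →J1
#5 →Sf1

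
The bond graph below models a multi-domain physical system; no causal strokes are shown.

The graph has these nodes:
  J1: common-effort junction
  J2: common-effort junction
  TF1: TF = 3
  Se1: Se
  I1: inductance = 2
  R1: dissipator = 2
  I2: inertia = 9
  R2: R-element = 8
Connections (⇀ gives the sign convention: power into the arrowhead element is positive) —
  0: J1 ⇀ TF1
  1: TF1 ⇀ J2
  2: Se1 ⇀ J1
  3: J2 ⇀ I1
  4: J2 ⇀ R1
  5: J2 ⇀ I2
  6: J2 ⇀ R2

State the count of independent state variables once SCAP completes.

β2 stroke at J1  (Se1: effort source, stroke at far end)
β0 stroke at TF1  (J1: bond 2 brought effort, rest push out)
β1 stroke at J2  (through TF1, causality passes straight; one stroke at TF1)
β3 stroke at I1  (0-jn J2 has e-setter on 1)
β4 stroke at R1  (J2 effort already set via bond 1)
β5 stroke at I2  (common-e at J2 fixed by 1)
β6 stroke at R2  (J2: bond 1 brought effort, rest push out)

2  (I1, I2 all integral)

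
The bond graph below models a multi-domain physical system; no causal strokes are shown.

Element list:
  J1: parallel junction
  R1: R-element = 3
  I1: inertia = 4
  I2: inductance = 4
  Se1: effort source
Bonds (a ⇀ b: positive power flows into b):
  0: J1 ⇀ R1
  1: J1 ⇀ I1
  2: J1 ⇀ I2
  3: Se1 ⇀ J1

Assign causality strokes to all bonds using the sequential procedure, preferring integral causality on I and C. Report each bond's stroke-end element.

#3 |J1  (source Se1 imposes e)
#0 |R1  (J1: bond 3 brought effort, rest push out)
#1 |I1  (J1: bond 3 brought effort, rest push out)
#2 |I2  (0-jn J1 has e-setter on 3)

β0 →R1
β1 →I1
β2 →I2
β3 →J1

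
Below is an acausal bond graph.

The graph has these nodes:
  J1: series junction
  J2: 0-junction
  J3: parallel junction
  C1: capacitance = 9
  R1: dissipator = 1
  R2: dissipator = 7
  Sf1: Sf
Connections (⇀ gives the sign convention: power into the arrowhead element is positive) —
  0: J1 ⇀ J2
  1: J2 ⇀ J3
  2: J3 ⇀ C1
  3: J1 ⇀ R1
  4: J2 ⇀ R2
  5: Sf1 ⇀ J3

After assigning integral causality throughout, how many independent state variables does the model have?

b5 stroke at Sf1  (Sf1 (Sf) sets flow on bond)
b2 stroke at J3  (C1 integral (e out))
b1 stroke at J2  (common-e at J3 fixed by 2)
b0 stroke at J1  (J2 effort already set via bond 1)
b4 stroke at R2  (common-e at J2 fixed by 1)
b3 stroke at R1  (J1 needs exactly one f-in)

1  (C1 all integral)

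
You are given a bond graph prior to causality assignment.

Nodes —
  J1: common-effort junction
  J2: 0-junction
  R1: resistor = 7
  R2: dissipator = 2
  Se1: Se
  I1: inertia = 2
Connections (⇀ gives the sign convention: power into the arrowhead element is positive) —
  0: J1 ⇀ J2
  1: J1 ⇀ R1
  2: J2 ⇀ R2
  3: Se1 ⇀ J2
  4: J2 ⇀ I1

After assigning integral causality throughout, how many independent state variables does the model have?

β3 →J2  (Se1: effort source, stroke at far end)
β0 →J1  (J2: bond 3 brought effort, rest push out)
β2 →R2  (common-e at J2 fixed by 3)
β4 →I1  (J2 effort already set via bond 3)
β1 →R1  (J1: bond 0 brought effort, rest push out)

1  (I1 all integral)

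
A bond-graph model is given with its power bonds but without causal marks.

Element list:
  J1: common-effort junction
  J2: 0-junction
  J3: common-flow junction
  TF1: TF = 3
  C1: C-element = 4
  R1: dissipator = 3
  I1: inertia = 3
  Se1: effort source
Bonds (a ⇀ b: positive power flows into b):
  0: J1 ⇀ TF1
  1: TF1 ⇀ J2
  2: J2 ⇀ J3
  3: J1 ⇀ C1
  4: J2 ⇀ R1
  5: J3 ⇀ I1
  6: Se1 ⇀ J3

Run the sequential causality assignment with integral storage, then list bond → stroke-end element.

b6 →J3  (Se1 (Se) sets effort on bond)
b3 →J1  (prefer integral on C1)
b0 →TF1  (common-e at J1 fixed by 3)
b1 →J2  (TF1: transformer flips bond 0)
b2 →J3  (common-e at J2 fixed by 1)
b4 →R1  (J2: bond 1 brought effort, rest push out)
b5 →I1  (closing 1-jn rule on J3)

b0 stroke at TF1
b1 stroke at J2
b2 stroke at J3
b3 stroke at J1
b4 stroke at R1
b5 stroke at I1
b6 stroke at J3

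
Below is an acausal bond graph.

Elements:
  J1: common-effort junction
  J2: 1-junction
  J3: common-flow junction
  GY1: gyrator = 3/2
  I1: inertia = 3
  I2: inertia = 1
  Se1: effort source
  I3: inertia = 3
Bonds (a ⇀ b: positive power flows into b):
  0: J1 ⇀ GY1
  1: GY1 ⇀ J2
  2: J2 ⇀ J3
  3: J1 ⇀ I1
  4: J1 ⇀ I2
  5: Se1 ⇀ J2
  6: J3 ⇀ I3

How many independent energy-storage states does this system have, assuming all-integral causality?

3  (I1, I2, I3 all integral)

b5 stroke→J2  (Se1: effort source, stroke at far end)
b3 stroke→I1  (I1: I, integral causality)
b4 stroke→I2  (I2: I, integral causality)
b0 stroke→J1  (J1: last free bond brings effort in)
b1 stroke→J2  (through GY1, causality inverts; strokes same side of GY1)
b2 stroke→J3  (J2: last free bond brings flow in)
b6 stroke→I3  (only one flow-in slot at J3)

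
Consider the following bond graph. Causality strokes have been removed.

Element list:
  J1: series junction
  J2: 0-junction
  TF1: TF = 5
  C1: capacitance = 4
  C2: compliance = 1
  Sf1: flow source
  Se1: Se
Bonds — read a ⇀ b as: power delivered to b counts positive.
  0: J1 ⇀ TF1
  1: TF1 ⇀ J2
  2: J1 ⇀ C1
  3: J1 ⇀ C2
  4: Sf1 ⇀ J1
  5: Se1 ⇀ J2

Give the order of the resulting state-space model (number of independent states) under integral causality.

bond 4 stroke→Sf1  (Sf1 fixes flow; stroke at Sf1)
bond 5 stroke→J2  (Se1: effort source, stroke at far end)
bond 0 stroke→J1  (common-f at J1 fixed by 4)
bond 2 stroke→J1  (J1 flow already set via bond 4)
bond 3 stroke→J1  (J1 flow already set via bond 4)
bond 1 stroke→TF1  (J2: bond 5 brought effort, rest push out)

2  (C1, C2 all integral)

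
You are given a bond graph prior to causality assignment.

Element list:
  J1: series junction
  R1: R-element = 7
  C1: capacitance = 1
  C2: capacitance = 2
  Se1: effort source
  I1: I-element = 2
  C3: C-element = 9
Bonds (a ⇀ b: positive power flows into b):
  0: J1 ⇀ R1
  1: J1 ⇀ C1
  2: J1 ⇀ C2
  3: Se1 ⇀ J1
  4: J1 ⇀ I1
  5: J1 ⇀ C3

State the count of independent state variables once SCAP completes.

bond 3 |J1  (Se1 (Se) sets effort on bond)
bond 1 |J1  (C1 outputs effort q/C1)
bond 2 |J1  (C2 integral (e out))
bond 4 |I1  (I1 integral (f out))
bond 0 |J1  (J1 flow already set via bond 4)
bond 5 |J1  (1-jn J1 has f-setter on 4)

4  (C1, C2, C3, I1 all integral)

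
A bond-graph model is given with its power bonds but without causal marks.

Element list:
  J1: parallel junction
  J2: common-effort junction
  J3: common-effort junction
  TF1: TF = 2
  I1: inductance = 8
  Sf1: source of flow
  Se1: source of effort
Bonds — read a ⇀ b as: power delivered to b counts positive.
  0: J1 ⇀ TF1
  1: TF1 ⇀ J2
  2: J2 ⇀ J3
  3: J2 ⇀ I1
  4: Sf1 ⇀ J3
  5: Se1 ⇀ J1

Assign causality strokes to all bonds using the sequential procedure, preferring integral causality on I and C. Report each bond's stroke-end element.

#4 stroke at Sf1  (source Sf1 imposes f)
#5 stroke at J1  (Se1 (Se) sets effort on bond)
#0 stroke at TF1  (0-jn J1 has e-setter on 5)
#2 stroke at J3  (J3: last free bond brings effort in)
#1 stroke at J2  (TF TF1: opposite of bond 0)
#3 stroke at I1  (J2: bond 1 brought effort, rest push out)

β0 stroke at TF1
β1 stroke at J2
β2 stroke at J3
β3 stroke at I1
β4 stroke at Sf1
β5 stroke at J1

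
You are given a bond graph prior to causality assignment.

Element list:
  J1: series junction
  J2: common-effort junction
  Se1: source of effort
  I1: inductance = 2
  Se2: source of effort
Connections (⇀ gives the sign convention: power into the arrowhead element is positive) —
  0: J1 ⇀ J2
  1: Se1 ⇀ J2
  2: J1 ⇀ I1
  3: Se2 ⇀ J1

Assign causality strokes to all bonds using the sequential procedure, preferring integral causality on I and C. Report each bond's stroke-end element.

b1 stroke→J2  (Se1: effort source, stroke at far end)
b3 stroke→J1  (Se2: effort source, stroke at far end)
b0 stroke→J1  (0-jn J2 has e-setter on 1)
b2 stroke→I1  (closing 1-jn rule on J1)

β0 |J1
β1 |J2
β2 |I1
β3 |J1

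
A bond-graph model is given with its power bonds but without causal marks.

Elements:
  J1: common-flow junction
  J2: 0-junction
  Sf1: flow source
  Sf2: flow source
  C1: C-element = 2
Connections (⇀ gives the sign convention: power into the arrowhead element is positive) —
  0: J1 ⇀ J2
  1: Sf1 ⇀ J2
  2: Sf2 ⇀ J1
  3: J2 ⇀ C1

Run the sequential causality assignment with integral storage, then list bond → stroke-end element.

bond 1 |Sf1  (source Sf1 imposes f)
bond 2 |Sf2  (Sf2: flow source, stroke at near end)
bond 0 |J1  (1-jn J1 has f-setter on 2)
bond 3 |J2  (J2 needs exactly one e-in)

bond 0 stroke at J1
bond 1 stroke at Sf1
bond 2 stroke at Sf2
bond 3 stroke at J2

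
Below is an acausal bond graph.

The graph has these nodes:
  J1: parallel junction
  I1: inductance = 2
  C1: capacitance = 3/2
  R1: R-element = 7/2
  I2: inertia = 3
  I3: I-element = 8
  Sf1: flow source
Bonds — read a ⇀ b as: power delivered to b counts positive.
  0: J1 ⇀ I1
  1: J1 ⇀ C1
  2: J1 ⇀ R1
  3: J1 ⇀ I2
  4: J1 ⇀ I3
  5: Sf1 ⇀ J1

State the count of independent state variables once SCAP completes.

#5 stroke→Sf1  (Sf1 (Sf) sets flow on bond)
#0 stroke→I1  (prefer integral on I1)
#1 stroke→J1  (C1 outputs effort q/C1)
#2 stroke→R1  (J1 effort already set via bond 1)
#3 stroke→I2  (common-e at J1 fixed by 1)
#4 stroke→I3  (common-e at J1 fixed by 1)

4  (C1, I1, I2, I3 all integral)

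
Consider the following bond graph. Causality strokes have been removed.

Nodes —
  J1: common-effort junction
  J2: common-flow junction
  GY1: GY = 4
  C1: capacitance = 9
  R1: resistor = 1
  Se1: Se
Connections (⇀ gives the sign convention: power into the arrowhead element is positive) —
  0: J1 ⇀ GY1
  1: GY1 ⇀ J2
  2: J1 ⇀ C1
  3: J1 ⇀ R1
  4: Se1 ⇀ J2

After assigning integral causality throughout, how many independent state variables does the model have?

#4 stroke→J2  (source Se1 imposes e)
#1 stroke→GY1  (only one flow-in slot at J2)
#0 stroke→GY1  (GY1 both-in/both-out from 1)
#2 stroke→J1  (C1 outputs effort q/C1)
#3 stroke→R1  (0-jn J1 has e-setter on 2)

1  (C1 all integral)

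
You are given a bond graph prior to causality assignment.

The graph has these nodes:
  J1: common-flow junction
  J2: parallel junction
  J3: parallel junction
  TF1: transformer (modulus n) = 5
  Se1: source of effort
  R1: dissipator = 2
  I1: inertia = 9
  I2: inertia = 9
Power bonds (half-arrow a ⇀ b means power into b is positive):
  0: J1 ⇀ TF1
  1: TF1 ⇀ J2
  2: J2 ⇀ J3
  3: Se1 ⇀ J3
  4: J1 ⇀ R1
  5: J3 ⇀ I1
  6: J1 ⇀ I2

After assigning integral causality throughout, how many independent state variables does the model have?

2  (I1, I2 all integral)

β3 →J3  (Se1 fixes effort; stroke away)
β2 →J2  (J3: bond 3 brought effort, rest push out)
β5 →I1  (J3: bond 3 brought effort, rest push out)
β1 →TF1  (J2 effort already set via bond 2)
β0 →J1  (through TF1, causality passes straight; one stroke at TF1)
β6 →I2  (prefer integral on I2)
β4 →J1  (common-f at J1 fixed by 6)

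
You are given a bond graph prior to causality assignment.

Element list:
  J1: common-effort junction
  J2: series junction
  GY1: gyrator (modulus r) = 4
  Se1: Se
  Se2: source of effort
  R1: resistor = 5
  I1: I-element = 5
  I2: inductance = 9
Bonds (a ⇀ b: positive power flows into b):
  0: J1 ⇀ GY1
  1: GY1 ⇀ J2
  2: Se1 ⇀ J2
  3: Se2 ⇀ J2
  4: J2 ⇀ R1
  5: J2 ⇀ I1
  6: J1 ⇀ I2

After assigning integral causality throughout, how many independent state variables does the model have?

b2 stroke at J2  (Se1 (Se) sets effort on bond)
b3 stroke at J2  (Se2: effort source, stroke at far end)
b5 stroke at I1  (I1 outputs flow p/I1)
b1 stroke at J2  (common-f at J2 fixed by 5)
b4 stroke at J2  (J2 flow already set via bond 5)
b0 stroke at J1  (GY1 both-in/both-out from 1)
b6 stroke at I2  (J1 effort already set via bond 0)

2  (I1, I2 all integral)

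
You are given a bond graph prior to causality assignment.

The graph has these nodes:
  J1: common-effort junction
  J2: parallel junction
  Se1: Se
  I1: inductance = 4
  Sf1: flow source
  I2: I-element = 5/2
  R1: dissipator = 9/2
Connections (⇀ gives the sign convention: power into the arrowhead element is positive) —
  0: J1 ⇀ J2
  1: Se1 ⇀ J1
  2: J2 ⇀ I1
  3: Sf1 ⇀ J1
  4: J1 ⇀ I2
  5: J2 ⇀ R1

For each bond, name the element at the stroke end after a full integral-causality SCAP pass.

bond 0 stroke→J2
bond 1 stroke→J1
bond 2 stroke→I1
bond 3 stroke→Sf1
bond 4 stroke→I2
bond 5 stroke→R1

#1 |J1  (Se1 fixes effort; stroke away)
#3 |Sf1  (source Sf1 imposes f)
#0 |J2  (J1 effort already set via bond 1)
#4 |I2  (0-jn J1 has e-setter on 1)
#2 |I1  (J2: bond 0 brought effort, rest push out)
#5 |R1  (J2 effort already set via bond 0)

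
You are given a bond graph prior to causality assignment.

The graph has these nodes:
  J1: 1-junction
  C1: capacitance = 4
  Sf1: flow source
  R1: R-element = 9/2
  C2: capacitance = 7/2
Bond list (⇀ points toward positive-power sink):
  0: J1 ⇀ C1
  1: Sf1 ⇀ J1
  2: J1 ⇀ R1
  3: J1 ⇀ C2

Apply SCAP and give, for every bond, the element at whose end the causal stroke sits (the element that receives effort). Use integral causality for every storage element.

#1 →Sf1  (source Sf1 imposes f)
#0 →J1  (common-f at J1 fixed by 1)
#2 →J1  (J1: bond 1 brought flow, rest push out)
#3 →J1  (J1: bond 1 brought flow, rest push out)

β0 →J1
β1 →Sf1
β2 →J1
β3 →J1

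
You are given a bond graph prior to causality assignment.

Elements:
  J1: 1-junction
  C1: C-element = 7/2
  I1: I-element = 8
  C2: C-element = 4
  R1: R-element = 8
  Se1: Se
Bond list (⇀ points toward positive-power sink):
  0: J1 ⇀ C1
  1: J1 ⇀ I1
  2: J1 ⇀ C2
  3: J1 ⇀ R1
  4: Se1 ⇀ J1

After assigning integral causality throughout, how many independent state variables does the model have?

#4 stroke→J1  (Se1 (Se) sets effort on bond)
#0 stroke→J1  (C1 integral (e out))
#1 stroke→I1  (prefer integral on I1)
#2 stroke→J1  (common-f at J1 fixed by 1)
#3 stroke→J1  (J1: bond 1 brought flow, rest push out)

3  (C1, C2, I1 all integral)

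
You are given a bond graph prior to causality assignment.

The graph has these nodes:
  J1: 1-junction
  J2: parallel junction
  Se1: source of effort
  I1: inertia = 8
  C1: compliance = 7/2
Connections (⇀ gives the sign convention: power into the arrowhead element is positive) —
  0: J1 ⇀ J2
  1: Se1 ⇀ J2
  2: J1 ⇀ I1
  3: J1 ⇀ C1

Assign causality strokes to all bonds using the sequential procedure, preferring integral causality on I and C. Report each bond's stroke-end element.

#1 stroke at J2  (Se1: effort source, stroke at far end)
#0 stroke at J1  (0-jn J2 has e-setter on 1)
#2 stroke at I1  (I1 outputs flow p/I1)
#3 stroke at J1  (J1 flow already set via bond 2)

bond 0 stroke→J1
bond 1 stroke→J2
bond 2 stroke→I1
bond 3 stroke→J1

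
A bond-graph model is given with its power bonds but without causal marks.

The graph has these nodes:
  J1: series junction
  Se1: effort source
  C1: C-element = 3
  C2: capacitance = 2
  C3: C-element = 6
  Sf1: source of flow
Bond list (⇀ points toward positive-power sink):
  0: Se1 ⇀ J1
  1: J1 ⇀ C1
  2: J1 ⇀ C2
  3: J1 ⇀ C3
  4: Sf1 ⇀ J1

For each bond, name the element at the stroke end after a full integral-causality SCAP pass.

#0 stroke→J1  (Se1 fixes effort; stroke away)
#4 stroke→Sf1  (source Sf1 imposes f)
#1 stroke→J1  (J1 flow already set via bond 4)
#2 stroke→J1  (J1 flow already set via bond 4)
#3 stroke→J1  (J1: bond 4 brought flow, rest push out)

bond 0 stroke at J1
bond 1 stroke at J1
bond 2 stroke at J1
bond 3 stroke at J1
bond 4 stroke at Sf1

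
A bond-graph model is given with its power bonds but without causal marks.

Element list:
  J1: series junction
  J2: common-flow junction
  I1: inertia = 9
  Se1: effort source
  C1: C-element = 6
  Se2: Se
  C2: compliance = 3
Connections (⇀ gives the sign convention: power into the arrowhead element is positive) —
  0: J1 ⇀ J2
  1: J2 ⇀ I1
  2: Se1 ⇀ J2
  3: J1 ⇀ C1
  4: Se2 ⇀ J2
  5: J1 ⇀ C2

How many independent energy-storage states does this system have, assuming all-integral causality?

b2 →J2  (Se1: effort source, stroke at far end)
b4 →J2  (Se2 (Se) sets effort on bond)
b1 →I1  (I1 outputs flow p/I1)
b0 →J2  (1-jn J2 has f-setter on 1)
b3 →J1  (J1 flow already set via bond 0)
b5 →J1  (common-f at J1 fixed by 0)

3  (C1, C2, I1 all integral)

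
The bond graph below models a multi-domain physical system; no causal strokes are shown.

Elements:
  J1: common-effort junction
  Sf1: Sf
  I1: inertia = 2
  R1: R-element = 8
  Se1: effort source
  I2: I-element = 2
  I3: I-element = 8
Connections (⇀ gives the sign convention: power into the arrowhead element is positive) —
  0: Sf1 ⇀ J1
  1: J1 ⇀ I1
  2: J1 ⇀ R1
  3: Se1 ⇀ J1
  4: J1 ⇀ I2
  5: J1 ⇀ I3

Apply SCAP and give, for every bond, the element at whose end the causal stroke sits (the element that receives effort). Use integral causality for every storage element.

b0 |Sf1
b1 |I1
b2 |R1
b3 |J1
b4 |I2
b5 |I3

b0 →Sf1  (Sf1 (Sf) sets flow on bond)
b3 →J1  (Se1 (Se) sets effort on bond)
b1 →I1  (common-e at J1 fixed by 3)
b2 →R1  (J1 effort already set via bond 3)
b4 →I2  (0-jn J1 has e-setter on 3)
b5 →I3  (J1 effort already set via bond 3)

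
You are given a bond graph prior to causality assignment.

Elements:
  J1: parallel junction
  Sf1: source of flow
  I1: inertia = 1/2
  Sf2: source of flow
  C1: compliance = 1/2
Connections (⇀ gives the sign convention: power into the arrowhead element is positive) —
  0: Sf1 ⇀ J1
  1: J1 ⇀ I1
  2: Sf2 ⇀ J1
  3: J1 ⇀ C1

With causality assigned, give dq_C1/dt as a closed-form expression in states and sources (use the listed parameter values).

bond 0 stroke→Sf1  (Sf1 (Sf) sets flow on bond)
bond 2 stroke→Sf2  (source Sf2 imposes f)
bond 1 stroke→I1  (prefer integral on I1)
bond 3 stroke→J1  (J1: last free bond brings effort in)

dq_C1/dt = F_Sf1 + F_Sf2 - 2*p_I1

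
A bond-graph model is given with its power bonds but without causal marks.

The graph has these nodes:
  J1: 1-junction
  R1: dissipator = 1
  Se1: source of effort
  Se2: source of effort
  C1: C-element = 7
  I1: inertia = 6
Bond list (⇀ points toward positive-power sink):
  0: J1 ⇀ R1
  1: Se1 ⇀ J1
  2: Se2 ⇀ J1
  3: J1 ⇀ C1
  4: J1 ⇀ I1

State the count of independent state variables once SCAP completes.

2  (C1, I1 all integral)

β1 stroke at J1  (Se1 fixes effort; stroke away)
β2 stroke at J1  (Se2 (Se) sets effort on bond)
β3 stroke at J1  (C1: C, integral causality)
β4 stroke at I1  (I1: I, integral causality)
β0 stroke at J1  (1-jn J1 has f-setter on 4)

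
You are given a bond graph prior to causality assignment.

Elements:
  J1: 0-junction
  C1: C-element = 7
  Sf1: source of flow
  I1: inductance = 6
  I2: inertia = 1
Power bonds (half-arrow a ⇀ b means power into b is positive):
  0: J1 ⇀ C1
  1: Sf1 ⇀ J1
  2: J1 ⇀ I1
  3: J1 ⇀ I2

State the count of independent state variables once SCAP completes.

bond 1 |Sf1  (Sf1 fixes flow; stroke at Sf1)
bond 0 |J1  (C1 outputs effort q/C1)
bond 2 |I1  (0-jn J1 has e-setter on 0)
bond 3 |I2  (J1: bond 0 brought effort, rest push out)

3  (C1, I1, I2 all integral)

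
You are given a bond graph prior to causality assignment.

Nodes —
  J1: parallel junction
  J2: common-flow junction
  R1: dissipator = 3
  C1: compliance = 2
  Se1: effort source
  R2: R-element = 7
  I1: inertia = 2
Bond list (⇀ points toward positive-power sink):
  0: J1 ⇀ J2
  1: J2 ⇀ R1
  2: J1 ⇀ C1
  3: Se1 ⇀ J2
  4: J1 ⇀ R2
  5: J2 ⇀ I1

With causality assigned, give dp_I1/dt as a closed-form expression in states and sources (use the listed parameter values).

bond 3 stroke→J2  (Se1 fixes effort; stroke away)
bond 2 stroke→J1  (C1 integral (e out))
bond 0 stroke→J2  (common-e at J1 fixed by 2)
bond 4 stroke→R2  (J1 effort already set via bond 2)
bond 5 stroke→I1  (I1 integral (f out))
bond 1 stroke→J2  (J2 flow already set via bond 5)

dp_I1/dt = E_Se1 - 3*p_I1/2 + q_C1/2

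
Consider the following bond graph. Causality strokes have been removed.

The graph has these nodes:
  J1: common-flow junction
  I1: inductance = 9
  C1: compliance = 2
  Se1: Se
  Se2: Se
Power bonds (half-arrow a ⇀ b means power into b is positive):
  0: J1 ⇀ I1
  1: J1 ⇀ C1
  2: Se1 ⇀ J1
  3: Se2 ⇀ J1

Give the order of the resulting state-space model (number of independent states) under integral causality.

2  (C1, I1 all integral)

β2 stroke at J1  (Se1: effort source, stroke at far end)
β3 stroke at J1  (Se2: effort source, stroke at far end)
β0 stroke at I1  (I1: I, integral causality)
β1 stroke at J1  (J1 flow already set via bond 0)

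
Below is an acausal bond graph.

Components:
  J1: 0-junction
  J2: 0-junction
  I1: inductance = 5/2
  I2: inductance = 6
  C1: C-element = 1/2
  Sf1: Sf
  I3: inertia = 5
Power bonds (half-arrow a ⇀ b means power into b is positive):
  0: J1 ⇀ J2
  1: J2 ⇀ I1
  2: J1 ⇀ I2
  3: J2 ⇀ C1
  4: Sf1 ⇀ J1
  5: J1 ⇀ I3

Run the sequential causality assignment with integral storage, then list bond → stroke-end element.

b4 |Sf1  (Sf1 (Sf) sets flow on bond)
b1 |I1  (prefer integral on I1)
b2 |I2  (I2: I, integral causality)
b3 |J2  (C1 integral (e out))
b0 |J1  (common-e at J2 fixed by 3)
b5 |I3  (common-e at J1 fixed by 0)

b0 |J1
b1 |I1
b2 |I2
b3 |J2
b4 |Sf1
b5 |I3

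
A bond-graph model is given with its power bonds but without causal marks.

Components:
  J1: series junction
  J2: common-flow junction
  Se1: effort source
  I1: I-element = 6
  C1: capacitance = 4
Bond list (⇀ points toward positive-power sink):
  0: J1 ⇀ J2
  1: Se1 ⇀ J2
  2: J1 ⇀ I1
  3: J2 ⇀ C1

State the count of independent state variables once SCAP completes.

bond 1 stroke at J2  (Se1: effort source, stroke at far end)
bond 2 stroke at I1  (prefer integral on I1)
bond 0 stroke at J1  (J1 flow already set via bond 2)
bond 3 stroke at J2  (1-jn J2 has f-setter on 0)

2  (C1, I1 all integral)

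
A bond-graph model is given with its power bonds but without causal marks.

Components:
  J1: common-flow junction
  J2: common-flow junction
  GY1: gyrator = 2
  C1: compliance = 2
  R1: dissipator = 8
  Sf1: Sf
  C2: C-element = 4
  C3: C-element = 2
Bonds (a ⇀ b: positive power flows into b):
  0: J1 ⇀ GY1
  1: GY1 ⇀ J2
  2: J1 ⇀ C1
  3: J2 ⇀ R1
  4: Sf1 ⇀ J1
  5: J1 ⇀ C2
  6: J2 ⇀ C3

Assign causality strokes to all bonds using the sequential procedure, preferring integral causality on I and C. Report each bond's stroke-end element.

#0 stroke at J1
#1 stroke at J2
#2 stroke at J1
#3 stroke at R1
#4 stroke at Sf1
#5 stroke at J1
#6 stroke at J2

#4 →Sf1  (Sf1 (Sf) sets flow on bond)
#0 →J1  (1-jn J1 has f-setter on 4)
#2 →J1  (1-jn J1 has f-setter on 4)
#5 →J1  (J1: bond 4 brought flow, rest push out)
#1 →J2  (GY1 both-in/both-out from 0)
#6 →J2  (C3: C, integral causality)
#3 →R1  (only one flow-in slot at J2)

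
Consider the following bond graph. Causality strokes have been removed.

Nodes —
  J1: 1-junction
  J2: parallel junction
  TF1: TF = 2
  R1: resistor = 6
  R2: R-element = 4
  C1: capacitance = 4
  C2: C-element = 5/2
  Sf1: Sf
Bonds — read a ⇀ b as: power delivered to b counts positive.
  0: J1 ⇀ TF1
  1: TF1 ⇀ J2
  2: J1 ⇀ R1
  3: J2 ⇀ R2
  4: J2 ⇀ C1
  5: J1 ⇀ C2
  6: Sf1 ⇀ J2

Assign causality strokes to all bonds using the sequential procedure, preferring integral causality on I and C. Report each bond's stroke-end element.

bond 6 stroke at Sf1  (Sf1: flow source, stroke at near end)
bond 4 stroke at J2  (prefer integral on C1)
bond 1 stroke at TF1  (0-jn J2 has e-setter on 4)
bond 3 stroke at R2  (common-e at J2 fixed by 4)
bond 0 stroke at J1  (TF1 one-in-one-out from 1)
bond 5 stroke at J1  (prefer integral on C2)
bond 2 stroke at R1  (J1: last free bond brings flow in)

β0 |J1
β1 |TF1
β2 |R1
β3 |R2
β4 |J2
β5 |J1
β6 |Sf1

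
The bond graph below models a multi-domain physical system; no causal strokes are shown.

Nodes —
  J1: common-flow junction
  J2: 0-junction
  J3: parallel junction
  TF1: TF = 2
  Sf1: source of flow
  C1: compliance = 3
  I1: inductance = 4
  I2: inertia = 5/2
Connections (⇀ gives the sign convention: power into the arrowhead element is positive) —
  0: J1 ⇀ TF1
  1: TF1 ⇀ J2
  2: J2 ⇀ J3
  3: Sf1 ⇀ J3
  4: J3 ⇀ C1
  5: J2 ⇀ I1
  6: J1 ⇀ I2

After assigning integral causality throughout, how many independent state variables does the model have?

3  (C1, I1, I2 all integral)

b3 |Sf1  (Sf1: flow source, stroke at near end)
b4 |J3  (prefer integral on C1)
b2 |J2  (J3: bond 4 brought effort, rest push out)
b1 |TF1  (J2 effort already set via bond 2)
b5 |I1  (common-e at J2 fixed by 2)
b0 |J1  (TF1 one-in-one-out from 1)
b6 |I2  (J1 needs exactly one f-in)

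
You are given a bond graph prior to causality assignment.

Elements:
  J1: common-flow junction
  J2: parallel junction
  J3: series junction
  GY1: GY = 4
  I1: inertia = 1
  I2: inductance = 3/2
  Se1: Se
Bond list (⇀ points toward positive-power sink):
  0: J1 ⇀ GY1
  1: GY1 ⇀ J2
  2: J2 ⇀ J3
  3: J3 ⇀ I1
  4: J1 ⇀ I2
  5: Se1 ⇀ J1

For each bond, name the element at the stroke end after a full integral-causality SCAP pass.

b5 |J1  (Se1: effort source, stroke at far end)
b3 |I1  (I1: I, integral causality)
b2 |J3  (1-jn J3 has f-setter on 3)
b1 |J2  (only one effort-in slot at J2)
b0 |J1  (GY GY1: same side as bond 1)
b4 |I2  (closing 1-jn rule on J1)

b0 stroke→J1
b1 stroke→J2
b2 stroke→J3
b3 stroke→I1
b4 stroke→I2
b5 stroke→J1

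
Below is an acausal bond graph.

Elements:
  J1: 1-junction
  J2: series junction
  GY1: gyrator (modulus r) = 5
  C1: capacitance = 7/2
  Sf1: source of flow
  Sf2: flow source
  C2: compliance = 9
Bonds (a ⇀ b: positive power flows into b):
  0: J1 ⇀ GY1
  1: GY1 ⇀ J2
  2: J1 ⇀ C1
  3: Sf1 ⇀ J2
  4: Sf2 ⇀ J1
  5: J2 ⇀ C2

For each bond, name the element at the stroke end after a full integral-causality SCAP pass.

bond 0 stroke at J1
bond 1 stroke at J2
bond 2 stroke at J1
bond 3 stroke at Sf1
bond 4 stroke at Sf2
bond 5 stroke at J2

#3 stroke at Sf1  (Sf1: flow source, stroke at near end)
#4 stroke at Sf2  (Sf2 fixes flow; stroke at Sf2)
#0 stroke at J1  (J1 flow already set via bond 4)
#2 stroke at J1  (J1: bond 4 brought flow, rest push out)
#1 stroke at J2  (1-jn J2 has f-setter on 3)
#5 stroke at J2  (J2: bond 3 brought flow, rest push out)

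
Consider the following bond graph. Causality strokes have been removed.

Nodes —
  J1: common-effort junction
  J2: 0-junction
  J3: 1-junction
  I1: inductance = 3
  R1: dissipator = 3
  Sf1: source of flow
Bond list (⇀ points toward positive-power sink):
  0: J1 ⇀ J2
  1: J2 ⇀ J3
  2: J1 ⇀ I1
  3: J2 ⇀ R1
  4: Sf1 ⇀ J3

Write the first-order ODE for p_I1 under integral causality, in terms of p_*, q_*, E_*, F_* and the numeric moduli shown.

dp_I1/dt = -3*F_Sf1 - p_I1

bond 4 stroke→Sf1  (Sf1 (Sf) sets flow on bond)
bond 1 stroke→J3  (J3 flow already set via bond 4)
bond 2 stroke→I1  (prefer integral on I1)
bond 0 stroke→J1  (only one effort-in slot at J1)
bond 3 stroke→J2  (J2: last free bond brings effort in)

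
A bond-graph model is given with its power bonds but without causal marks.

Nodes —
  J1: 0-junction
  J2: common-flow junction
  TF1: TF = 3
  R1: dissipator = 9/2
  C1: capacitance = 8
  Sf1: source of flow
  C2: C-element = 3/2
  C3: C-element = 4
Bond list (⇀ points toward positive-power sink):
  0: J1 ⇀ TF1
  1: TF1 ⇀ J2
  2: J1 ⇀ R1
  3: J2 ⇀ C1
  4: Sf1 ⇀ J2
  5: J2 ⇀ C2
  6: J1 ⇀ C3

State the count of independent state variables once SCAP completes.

bond 4 |Sf1  (Sf1 (Sf) sets flow on bond)
bond 1 |J2  (common-f at J2 fixed by 4)
bond 3 |J2  (J2: bond 4 brought flow, rest push out)
bond 5 |J2  (common-f at J2 fixed by 4)
bond 0 |TF1  (TF1 one-in-one-out from 1)
bond 6 |J1  (prefer integral on C3)
bond 2 |R1  (J1: bond 6 brought effort, rest push out)

3  (C1, C2, C3 all integral)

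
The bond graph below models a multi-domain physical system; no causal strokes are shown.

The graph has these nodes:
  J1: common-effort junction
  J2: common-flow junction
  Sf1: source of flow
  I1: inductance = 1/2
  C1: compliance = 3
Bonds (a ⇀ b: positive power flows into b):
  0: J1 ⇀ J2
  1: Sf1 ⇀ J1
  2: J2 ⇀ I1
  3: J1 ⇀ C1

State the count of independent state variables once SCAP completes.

β1 stroke→Sf1  (source Sf1 imposes f)
β2 stroke→I1  (I1 integral (f out))
β0 stroke→J2  (common-f at J2 fixed by 2)
β3 stroke→J1  (closing 0-jn rule on J1)

2  (C1, I1 all integral)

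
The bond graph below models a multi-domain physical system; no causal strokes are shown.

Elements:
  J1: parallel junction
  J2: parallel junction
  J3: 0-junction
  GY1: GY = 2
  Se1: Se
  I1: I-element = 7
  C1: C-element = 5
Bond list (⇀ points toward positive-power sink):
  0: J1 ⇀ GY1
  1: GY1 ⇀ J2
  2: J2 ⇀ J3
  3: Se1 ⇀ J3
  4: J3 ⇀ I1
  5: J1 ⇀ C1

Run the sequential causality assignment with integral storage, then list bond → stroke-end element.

bond 3 →J3  (Se1 fixes effort; stroke away)
bond 2 →J2  (J3: bond 3 brought effort, rest push out)
bond 4 →I1  (J3: bond 3 brought effort, rest push out)
bond 1 →GY1  (J2 effort already set via bond 2)
bond 0 →GY1  (GY GY1: same side as bond 1)
bond 5 →J1  (J1: last free bond brings effort in)

bond 0 |GY1
bond 1 |GY1
bond 2 |J2
bond 3 |J3
bond 4 |I1
bond 5 |J1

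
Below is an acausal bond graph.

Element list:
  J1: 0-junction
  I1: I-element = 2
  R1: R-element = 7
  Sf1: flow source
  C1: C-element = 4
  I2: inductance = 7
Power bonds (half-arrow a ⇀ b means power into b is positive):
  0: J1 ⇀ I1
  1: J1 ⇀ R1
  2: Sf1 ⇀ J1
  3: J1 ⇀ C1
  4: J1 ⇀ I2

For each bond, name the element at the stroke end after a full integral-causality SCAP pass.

β2 stroke→Sf1  (Sf1 fixes flow; stroke at Sf1)
β0 stroke→I1  (I1: I, integral causality)
β3 stroke→J1  (C1: C, integral causality)
β1 stroke→R1  (J1: bond 3 brought effort, rest push out)
β4 stroke→I2  (0-jn J1 has e-setter on 3)

bond 0 |I1
bond 1 |R1
bond 2 |Sf1
bond 3 |J1
bond 4 |I2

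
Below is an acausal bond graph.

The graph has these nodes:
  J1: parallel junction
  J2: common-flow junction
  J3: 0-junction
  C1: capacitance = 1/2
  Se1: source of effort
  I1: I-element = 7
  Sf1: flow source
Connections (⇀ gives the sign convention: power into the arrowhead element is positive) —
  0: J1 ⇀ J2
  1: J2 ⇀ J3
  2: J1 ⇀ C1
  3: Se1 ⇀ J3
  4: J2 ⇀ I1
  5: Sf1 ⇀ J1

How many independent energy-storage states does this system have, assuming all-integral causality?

2  (C1, I1 all integral)

b3 |J3  (Se1: effort source, stroke at far end)
b5 |Sf1  (source Sf1 imposes f)
b1 |J2  (common-e at J3 fixed by 3)
b2 |J1  (prefer integral on C1)
b0 |J2  (J1 effort already set via bond 2)
b4 |I1  (closing 1-jn rule on J2)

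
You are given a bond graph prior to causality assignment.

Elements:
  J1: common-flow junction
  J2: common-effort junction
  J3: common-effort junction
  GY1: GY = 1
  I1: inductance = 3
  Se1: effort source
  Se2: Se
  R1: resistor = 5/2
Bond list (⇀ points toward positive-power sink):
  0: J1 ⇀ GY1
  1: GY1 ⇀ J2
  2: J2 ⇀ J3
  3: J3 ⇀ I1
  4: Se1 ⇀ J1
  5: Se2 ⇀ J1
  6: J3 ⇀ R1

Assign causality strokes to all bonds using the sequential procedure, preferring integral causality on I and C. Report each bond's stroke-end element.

bond 4 |J1  (source Se1 imposes e)
bond 5 |J1  (source Se2 imposes e)
bond 0 |GY1  (J1: last free bond brings flow in)
bond 1 |GY1  (GY1: gyrator matches bond 0)
bond 2 |J2  (J2 needs exactly one e-in)
bond 3 |I1  (prefer integral on I1)
bond 6 |J3  (J3: last free bond brings effort in)

b0 stroke→GY1
b1 stroke→GY1
b2 stroke→J2
b3 stroke→I1
b4 stroke→J1
b5 stroke→J1
b6 stroke→J3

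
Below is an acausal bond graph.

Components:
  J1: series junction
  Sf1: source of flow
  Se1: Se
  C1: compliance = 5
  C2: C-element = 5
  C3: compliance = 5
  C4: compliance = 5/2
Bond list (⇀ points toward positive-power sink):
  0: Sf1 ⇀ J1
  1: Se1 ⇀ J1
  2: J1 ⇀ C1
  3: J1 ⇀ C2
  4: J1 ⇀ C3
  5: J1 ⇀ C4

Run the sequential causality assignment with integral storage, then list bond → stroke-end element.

β0 stroke at Sf1  (Sf1 fixes flow; stroke at Sf1)
β1 stroke at J1  (Se1 (Se) sets effort on bond)
β2 stroke at J1  (J1: bond 0 brought flow, rest push out)
β3 stroke at J1  (J1 flow already set via bond 0)
β4 stroke at J1  (J1 flow already set via bond 0)
β5 stroke at J1  (1-jn J1 has f-setter on 0)

bond 0 |Sf1
bond 1 |J1
bond 2 |J1
bond 3 |J1
bond 4 |J1
bond 5 |J1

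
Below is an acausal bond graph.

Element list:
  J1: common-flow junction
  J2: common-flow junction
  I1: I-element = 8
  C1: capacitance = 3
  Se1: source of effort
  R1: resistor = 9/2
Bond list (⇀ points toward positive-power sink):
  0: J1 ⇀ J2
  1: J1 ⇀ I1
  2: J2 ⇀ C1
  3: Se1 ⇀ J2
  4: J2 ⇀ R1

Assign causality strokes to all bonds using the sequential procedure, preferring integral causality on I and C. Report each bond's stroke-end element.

#0 →J1
#1 →I1
#2 →J2
#3 →J2
#4 →J2

b3 stroke at J2  (Se1: effort source, stroke at far end)
b1 stroke at I1  (I1 outputs flow p/I1)
b0 stroke at J1  (common-f at J1 fixed by 1)
b2 stroke at J2  (J2: bond 0 brought flow, rest push out)
b4 stroke at J2  (1-jn J2 has f-setter on 0)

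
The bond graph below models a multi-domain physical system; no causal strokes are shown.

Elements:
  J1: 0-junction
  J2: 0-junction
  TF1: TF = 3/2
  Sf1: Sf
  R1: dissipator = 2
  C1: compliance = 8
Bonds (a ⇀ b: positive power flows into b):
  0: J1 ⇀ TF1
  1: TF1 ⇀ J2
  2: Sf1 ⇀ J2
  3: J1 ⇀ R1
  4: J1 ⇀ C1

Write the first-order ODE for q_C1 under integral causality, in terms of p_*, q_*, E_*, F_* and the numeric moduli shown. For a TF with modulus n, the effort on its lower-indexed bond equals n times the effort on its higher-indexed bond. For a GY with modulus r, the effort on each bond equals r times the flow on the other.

dq_C1/dt = 2*F_Sf1/3 - q_C1/16

#2 stroke at Sf1  (source Sf1 imposes f)
#1 stroke at J2  (closing 0-jn rule on J2)
#0 stroke at TF1  (TF1: transformer flips bond 1)
#4 stroke at J1  (C1 integral (e out))
#3 stroke at R1  (0-jn J1 has e-setter on 4)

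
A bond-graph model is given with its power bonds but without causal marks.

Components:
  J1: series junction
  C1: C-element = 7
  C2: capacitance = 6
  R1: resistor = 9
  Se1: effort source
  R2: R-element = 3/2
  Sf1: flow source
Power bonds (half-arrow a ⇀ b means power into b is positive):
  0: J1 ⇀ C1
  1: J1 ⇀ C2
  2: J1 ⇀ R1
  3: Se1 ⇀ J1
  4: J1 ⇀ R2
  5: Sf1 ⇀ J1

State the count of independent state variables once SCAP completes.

b3 stroke at J1  (Se1: effort source, stroke at far end)
b5 stroke at Sf1  (source Sf1 imposes f)
b0 stroke at J1  (J1 flow already set via bond 5)
b1 stroke at J1  (1-jn J1 has f-setter on 5)
b2 stroke at J1  (1-jn J1 has f-setter on 5)
b4 stroke at J1  (1-jn J1 has f-setter on 5)

2  (C1, C2 all integral)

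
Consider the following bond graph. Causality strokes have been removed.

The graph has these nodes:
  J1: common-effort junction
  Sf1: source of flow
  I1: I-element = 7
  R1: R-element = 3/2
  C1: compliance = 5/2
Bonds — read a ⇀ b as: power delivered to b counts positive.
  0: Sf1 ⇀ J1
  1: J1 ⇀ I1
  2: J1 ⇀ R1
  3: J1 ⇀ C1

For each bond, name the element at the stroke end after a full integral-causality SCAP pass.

#0 stroke→Sf1  (source Sf1 imposes f)
#1 stroke→I1  (I1: I, integral causality)
#3 stroke→J1  (C1: C, integral causality)
#2 stroke→R1  (J1 effort already set via bond 3)

b0 |Sf1
b1 |I1
b2 |R1
b3 |J1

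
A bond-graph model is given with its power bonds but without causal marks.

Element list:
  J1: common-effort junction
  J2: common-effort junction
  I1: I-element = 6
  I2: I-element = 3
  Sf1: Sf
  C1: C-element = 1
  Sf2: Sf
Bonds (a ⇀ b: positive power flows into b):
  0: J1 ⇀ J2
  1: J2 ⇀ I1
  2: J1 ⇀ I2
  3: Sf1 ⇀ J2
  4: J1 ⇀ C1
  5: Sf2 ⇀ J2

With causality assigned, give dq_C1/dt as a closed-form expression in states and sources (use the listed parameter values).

b3 stroke at Sf1  (Sf1 (Sf) sets flow on bond)
b5 stroke at Sf2  (Sf2 fixes flow; stroke at Sf2)
b1 stroke at I1  (prefer integral on I1)
b0 stroke at J2  (closing 0-jn rule on J2)
b2 stroke at I2  (I2 outputs flow p/I2)
b4 stroke at J1  (J1: last free bond brings effort in)

dq_C1/dt = F_Sf1 + F_Sf2 - p_I1/6 - p_I2/3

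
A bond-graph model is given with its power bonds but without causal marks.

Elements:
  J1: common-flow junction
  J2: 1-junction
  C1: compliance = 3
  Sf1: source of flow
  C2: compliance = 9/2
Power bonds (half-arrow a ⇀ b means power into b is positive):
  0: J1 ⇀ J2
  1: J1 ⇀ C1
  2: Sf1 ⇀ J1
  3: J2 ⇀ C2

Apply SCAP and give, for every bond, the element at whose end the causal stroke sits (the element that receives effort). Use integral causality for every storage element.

#0 stroke→J1
#1 stroke→J1
#2 stroke→Sf1
#3 stroke→J2

#2 stroke→Sf1  (Sf1: flow source, stroke at near end)
#0 stroke→J1  (J1: bond 2 brought flow, rest push out)
#1 stroke→J1  (J1 flow already set via bond 2)
#3 stroke→J2  (J2: bond 0 brought flow, rest push out)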